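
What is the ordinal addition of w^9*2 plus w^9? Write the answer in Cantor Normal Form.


Ordinal addition w^9*2 + w^9:
Both terms have the same exponent 9.
w^e*c + w^e*d = w^e*(c+d).
Result = w^9*(2+1) = w^9*3

w^9*3


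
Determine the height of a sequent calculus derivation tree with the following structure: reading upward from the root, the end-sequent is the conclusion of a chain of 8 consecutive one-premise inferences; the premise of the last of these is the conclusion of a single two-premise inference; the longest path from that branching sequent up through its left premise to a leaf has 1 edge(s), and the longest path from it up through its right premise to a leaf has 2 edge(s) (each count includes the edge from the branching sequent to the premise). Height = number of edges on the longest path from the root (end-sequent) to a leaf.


Longest path through the left premise: 1 edges (measured from the branching sequent)
Longest path through the right premise: 2 edges
Height of the subtree rooted at the branching sequent: max(1, 2) = 2
The branching sequent sits 8 edges above the root (the chain of one-premise inferences), so height = 2 + 8 = 10

10


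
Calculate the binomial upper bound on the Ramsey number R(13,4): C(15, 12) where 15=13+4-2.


R(13,4) <= C(13+4-2, 13-1) = C(15, 12)
C(15, 12) = 15! / (12! * 3!)
= 455

455


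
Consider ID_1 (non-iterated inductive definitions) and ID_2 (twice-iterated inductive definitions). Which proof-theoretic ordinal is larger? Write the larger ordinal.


Proof-theoretic ordinal of ID_1 (non-iterated inductive definitions): psi_0(epsilon_{Omega+1})
Proof-theoretic ordinal of ID_2 (twice-iterated inductive definitions): psi_0(epsilon_{Omega_2+1})
Comparing: psi_0(epsilon_{Omega+1}) < psi_0(epsilon_{Omega_2+1}).
The larger ordinal is psi_0(epsilon_{Omega_2+1}) (from ID_2 (twice-iterated inductive definitions)).

psi_0(epsilon_{Omega_2+1})


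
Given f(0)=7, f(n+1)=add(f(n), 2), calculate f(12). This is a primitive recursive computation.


f(0) = 7
f(1) = add(f(0), 2) = add(7, 2) = 9
f(2) = add(f(1), 2) = add(9, 2) = 11
f(3) = add(f(2), 2) = add(11, 2) = 13
f(4) = add(f(3), 2) = add(13, 2) = 15
f(5) = add(f(4), 2) = add(15, 2) = 17
f(6) = add(f(5), 2) = add(17, 2) = 19
f(7) = add(f(6), 2) = add(19, 2) = 21
f(8) = add(f(7), 2) = add(21, 2) = 23
f(9) = add(f(8), 2) = add(23, 2) = 25
f(10) = add(f(9), 2) = add(25, 2) = 27
f(11) = add(f(10), 2) = add(27, 2) = 29
f(12) = add(f(11), 2) = add(29, 2) = 31


31


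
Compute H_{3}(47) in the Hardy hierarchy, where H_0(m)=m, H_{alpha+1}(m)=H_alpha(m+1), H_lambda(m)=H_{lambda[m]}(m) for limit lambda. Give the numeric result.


H_3(47):
For finite ordinals k, H_k(n) = n + k (each successor step adds 1).
H_3(47) = 47 + 3 = 50

50


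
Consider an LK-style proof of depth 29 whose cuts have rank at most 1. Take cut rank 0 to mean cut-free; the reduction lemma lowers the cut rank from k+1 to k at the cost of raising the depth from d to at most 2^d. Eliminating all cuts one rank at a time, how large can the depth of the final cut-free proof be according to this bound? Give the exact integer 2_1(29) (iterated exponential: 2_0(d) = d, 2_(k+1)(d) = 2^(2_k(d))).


Each rank reduction sends depth d to at most 2^d; cut rank r needs r reductions.
2_0(29) = 29
2_1(29) = 2^29 = 536870912
Cut-free depth bound = 536870912

536870912


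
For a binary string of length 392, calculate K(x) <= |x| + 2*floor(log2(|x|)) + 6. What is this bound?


floor(log2(392)) = 8
2 * 8 = 16
K(x) <= 392 + 16 + 6 = 414

414


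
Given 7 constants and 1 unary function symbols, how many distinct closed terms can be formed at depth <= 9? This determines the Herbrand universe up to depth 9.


Herbrand terms by depth:
Depth 0: 7 constants
Depth 1: 7 new terms (running total: 14)
Depth 2: 7 new terms (running total: 21)
Depth 3: 7 new terms (running total: 28)
Depth 4: 7 new terms (running total: 35)
Depth 5: 7 new terms (running total: 42)
Depth 6: 7 new terms (running total: 49)
Depth 7: 7 new terms (running total: 56)
Depth 8: 7 new terms (running total: 63)
Depth 9: 7 new terms (running total: 70)
Total distinct ground terms = 70

70


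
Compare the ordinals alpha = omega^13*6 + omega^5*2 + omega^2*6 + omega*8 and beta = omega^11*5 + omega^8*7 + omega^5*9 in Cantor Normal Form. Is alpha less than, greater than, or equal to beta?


Compare term by term from highest exponent:
alpha = omega^13*6 + omega^5*2 + omega^2*6 + omega*8
beta = omega^11*5 + omega^8*7 + omega^5*9
Term 1: alpha has omega^13*6, beta has omega^11*5
Term 2: alpha has omega^5*2, beta has omega^8*7
Term 3: alpha has omega^2*6, beta has omega^5*9
Term 4: alpha has omega^1*8, beta has omega^0*0
Result: alpha > beta

alpha > beta


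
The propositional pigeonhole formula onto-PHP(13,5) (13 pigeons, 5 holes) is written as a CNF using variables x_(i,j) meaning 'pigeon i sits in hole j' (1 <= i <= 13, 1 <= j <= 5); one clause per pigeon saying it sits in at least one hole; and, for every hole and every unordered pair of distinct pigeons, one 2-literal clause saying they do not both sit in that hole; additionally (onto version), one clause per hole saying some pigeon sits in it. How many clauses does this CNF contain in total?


onto-PHP(13,5): 13 pigeons, 5 holes, 13*5 = 65 variables.
- pigeon clauses: one per pigeon -> 13 clauses
- hole clauses: 5 holes * C(13,2) = 5 * 78 -> 390 clauses
- onto clauses: one per hole -> 5 clauses
Total clauses = 13 + 390 + 5 = 408

408


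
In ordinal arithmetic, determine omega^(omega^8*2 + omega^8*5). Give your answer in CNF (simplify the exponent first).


omega^(omega^8*2 + omega^8*5):
Both terms of the exponent have the same exponent 8, so they merge: omega^8*2 + omega^8*5 = omega^8*(2+5) = omega^8*7.
omega raised to a CNF ordinal is a single CNF term: Result = omega^(omega^8*7)

omega^(omega^8*7)


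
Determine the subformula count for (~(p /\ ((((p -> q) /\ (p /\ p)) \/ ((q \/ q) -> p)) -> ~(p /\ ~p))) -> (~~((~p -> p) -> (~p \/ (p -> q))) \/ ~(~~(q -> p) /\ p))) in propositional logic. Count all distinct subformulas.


Formula: (~(p /\ ((((p -> q) /\ (p /\ p)) \/ ((q \/ q) -> p)) -> ~(p /\ ~p))) -> (~~((~p -> p) -> (~p \/ (p -> q))) \/ ~(~~(q -> p) /\ p)))
Subformulas found:
  1. q
  2. p
  3. ~p
  4. (q -> p)
  5. (p /\ p)
  6. (p -> q)
  7. (q \/ q)
  8. (~p -> p)
  9. ~(q -> p)
  10. (p /\ ~p)
  11. ~~(q -> p)
  12. ~(p /\ ~p)
  13. ((q \/ q) -> p)
  14. (~p \/ (p -> q))
  15. (~~(q -> p) /\ p)
  16. ~(~~(q -> p) /\ p)
  17. ((p -> q) /\ (p /\ p))
  18. ((~p -> p) -> (~p \/ (p -> q)))
  19. ~((~p -> p) -> (~p \/ (p -> q)))
  20. ~~((~p -> p) -> (~p \/ (p -> q)))
  21. (((p -> q) /\ (p /\ p)) \/ ((q \/ q) -> p))
  22. (~~((~p -> p) -> (~p \/ (p -> q))) \/ ~(~~(q -> p) /\ p))
  23. ((((p -> q) /\ (p /\ p)) \/ ((q \/ q) -> p)) -> ~(p /\ ~p))
  24. (p /\ ((((p -> q) /\ (p /\ p)) \/ ((q \/ q) -> p)) -> ~(p /\ ~p)))
  25. ~(p /\ ((((p -> q) /\ (p /\ p)) \/ ((q \/ q) -> p)) -> ~(p /\ ~p)))
  26. (~(p /\ ((((p -> q) /\ (p /\ p)) \/ ((q \/ q) -> p)) -> ~(p /\ ~p))) -> (~~((~p -> p) -> (~p \/ (p -> q))) \/ ~(~~(q -> p) /\ p)))
Total distinct subformulas = 26

26


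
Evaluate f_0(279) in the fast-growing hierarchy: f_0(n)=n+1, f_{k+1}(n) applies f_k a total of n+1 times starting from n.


f_0(279) = 279 + 1 = 280

280


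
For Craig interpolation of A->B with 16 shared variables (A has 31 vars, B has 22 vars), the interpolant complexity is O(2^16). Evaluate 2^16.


Shared atoms = 16
Craig interpolant size bound = 2^16
= 65536

65536


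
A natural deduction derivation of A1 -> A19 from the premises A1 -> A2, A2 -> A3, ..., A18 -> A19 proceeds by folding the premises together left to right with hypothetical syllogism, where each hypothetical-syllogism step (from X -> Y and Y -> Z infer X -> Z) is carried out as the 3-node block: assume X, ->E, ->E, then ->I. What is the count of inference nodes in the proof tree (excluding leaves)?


There are 18 premises in the chain. The first HS step combines premises 1 and 2; each further premise needs one more HS step.
So 18 premises require 18 - 1 = 17 hypothetical-syllogism steps.
Each HS step uses 3 inference nodes (->E, ->E, ->I).
17 * 3 = 51 total inference nodes.

51


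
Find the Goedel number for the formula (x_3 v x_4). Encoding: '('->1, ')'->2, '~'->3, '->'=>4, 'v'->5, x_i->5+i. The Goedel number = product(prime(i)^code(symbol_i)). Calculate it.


Formula: (x_3 v x_4)
Symbol codes: [1, 8, 5, 9, 2]
Primes: [2, 3, 5, 7, 11]
p_1^1 = 2^1 = 2
p_2^8 = 3^8 = 6561
p_3^5 = 5^5 = 3125
p_4^9 = 7^9 = 40353607
p_5^2 = 11^2 = 121
Product = 200224761742293750

200224761742293750


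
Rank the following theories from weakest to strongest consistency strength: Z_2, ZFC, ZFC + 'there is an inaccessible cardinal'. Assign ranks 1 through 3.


Ordering by consistency strength:
1. Z_2
2. ZFC
3. ZFC + 'there is an inaccessible cardinal'


Z_2=1, ZFC=2, ZFC + 'there is an inaccessible cardinal'=3


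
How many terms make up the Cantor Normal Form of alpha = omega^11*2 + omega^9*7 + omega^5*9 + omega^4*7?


CNF: omega^11*2 + omega^9*7 + omega^5*9 + omega^4*7
Count the summands separated by '+':
  term 1: omega^11*2
  term 2: omega^9*7
  term 3: omega^5*9
  term 4: omega^4*7
Total terms = 4

4


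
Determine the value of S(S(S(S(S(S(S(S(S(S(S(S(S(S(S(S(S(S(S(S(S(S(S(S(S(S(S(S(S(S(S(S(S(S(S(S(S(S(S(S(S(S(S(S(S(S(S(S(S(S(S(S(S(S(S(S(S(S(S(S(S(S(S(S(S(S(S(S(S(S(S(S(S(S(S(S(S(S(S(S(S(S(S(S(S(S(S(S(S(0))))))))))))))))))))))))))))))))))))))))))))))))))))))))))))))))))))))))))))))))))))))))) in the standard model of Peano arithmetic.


Counting successors applied to 0:
89 applications of S to 0 = 89

89


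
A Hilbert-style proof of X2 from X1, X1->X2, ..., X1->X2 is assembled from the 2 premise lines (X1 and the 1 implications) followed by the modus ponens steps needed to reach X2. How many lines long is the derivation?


We have 2 premise lines: X1 and 1 implications.
Each implication is detached once by MP, giving 1 MP lines.
2 premise lines + 1 MP lines = 3 total lines.

3


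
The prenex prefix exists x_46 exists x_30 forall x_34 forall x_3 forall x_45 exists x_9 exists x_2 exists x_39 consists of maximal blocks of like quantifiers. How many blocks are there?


Alternations = 2.
Blocks = alternations + 1 = 3

3


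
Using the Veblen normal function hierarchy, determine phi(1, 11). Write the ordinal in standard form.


phi(1, 11):
phi(1, beta) = epsilon_beta (the beta-th epsilon number).
phi(1, 11) = epsilon_11

epsilon_11


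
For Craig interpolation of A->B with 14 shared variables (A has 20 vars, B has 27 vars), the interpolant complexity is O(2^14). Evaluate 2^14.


Shared atoms = 14
Craig interpolant size bound = 2^14
= 16384

16384


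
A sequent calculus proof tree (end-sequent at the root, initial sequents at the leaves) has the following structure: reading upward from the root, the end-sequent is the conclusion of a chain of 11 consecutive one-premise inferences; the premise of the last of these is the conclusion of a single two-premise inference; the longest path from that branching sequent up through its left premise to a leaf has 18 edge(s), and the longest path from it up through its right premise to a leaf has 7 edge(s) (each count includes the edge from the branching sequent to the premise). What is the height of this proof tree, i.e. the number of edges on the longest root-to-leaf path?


Longest path through the left premise: 18 edges (measured from the branching sequent)
Longest path through the right premise: 7 edges
Height of the subtree rooted at the branching sequent: max(18, 7) = 18
The branching sequent sits 11 edges above the root (the chain of one-premise inferences), so height = 18 + 11 = 29

29


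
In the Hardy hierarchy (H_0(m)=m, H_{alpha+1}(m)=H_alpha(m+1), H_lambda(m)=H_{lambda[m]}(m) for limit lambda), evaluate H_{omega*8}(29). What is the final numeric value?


H_{omega*8}(29):
For the Hardy hierarchy, H_{omega*k}(n) = 2^k * n.
2^8 = 256.
256 * 29 = 7424

7424


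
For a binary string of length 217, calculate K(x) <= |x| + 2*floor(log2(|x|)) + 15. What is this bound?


floor(log2(217)) = 7
2 * 7 = 14
K(x) <= 217 + 14 + 15 = 246

246


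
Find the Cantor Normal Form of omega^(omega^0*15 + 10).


omega^(omega^0*15 + 10):
omega^0 = 1, so the exponent is 15 + 10 = 25 (finite ordinal addition).
Result = omega^25, already a single CNF term.

omega^25


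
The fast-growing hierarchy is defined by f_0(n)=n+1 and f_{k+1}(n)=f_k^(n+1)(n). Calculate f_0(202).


f_0(202) = 202 + 1 = 203

203


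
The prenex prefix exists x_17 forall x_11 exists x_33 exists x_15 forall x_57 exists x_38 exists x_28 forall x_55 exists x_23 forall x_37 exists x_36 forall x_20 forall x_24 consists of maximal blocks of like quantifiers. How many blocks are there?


Alternations = 9.
Blocks = alternations + 1 = 10

10


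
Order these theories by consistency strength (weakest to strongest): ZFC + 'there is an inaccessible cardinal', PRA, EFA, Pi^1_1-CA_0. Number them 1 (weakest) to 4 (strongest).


Ordering by consistency strength:
1. EFA
2. PRA
3. Pi^1_1-CA_0
4. ZFC + 'there is an inaccessible cardinal'


ZFC + 'there is an inaccessible cardinal'=4, PRA=2, EFA=1, Pi^1_1-CA_0=3


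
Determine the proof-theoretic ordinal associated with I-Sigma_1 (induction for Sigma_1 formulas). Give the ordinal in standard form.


The proof-theoretic ordinal of I-Sigma_1 (induction for Sigma_1 formulas) is a standard result in ordinal analysis.
This ordinal is the supremum of order types of primitive recursive well-orderings
that the theory can prove to be well-ordered.
For I-Sigma_1 (induction for Sigma_1 formulas), the proof-theoretic ordinal is omega^omega.

omega^omega


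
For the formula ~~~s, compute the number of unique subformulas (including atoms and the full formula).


Formula: ~~~s
Subformulas found:
  1. s
  2. ~s
  3. ~~s
  4. ~~~s
Total distinct subformulas = 4

4


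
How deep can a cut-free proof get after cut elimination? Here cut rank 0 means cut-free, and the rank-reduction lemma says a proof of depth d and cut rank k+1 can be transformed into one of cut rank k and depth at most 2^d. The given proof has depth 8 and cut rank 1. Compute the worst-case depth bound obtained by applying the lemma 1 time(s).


Each rank reduction sends depth d to at most 2^d; cut rank r needs r reductions.
2_0(8) = 8
2_1(8) = 2^8 = 256
Cut-free depth bound = 256

256


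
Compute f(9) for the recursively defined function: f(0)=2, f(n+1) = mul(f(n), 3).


f(0) = 2
f(1) = mul(f(0), 3) = mul(2, 3) = 6
f(2) = mul(f(1), 3) = mul(6, 3) = 18
f(3) = mul(f(2), 3) = mul(18, 3) = 54
f(4) = mul(f(3), 3) = mul(54, 3) = 162
f(5) = mul(f(4), 3) = mul(162, 3) = 486
f(6) = mul(f(5), 3) = mul(486, 3) = 1458
f(7) = mul(f(6), 3) = mul(1458, 3) = 4374
f(8) = mul(f(7), 3) = mul(4374, 3) = 13122
f(9) = mul(f(8), 3) = mul(13122, 3) = 39366


39366


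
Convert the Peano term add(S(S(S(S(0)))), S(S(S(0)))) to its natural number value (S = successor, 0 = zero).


add(S^4(0), S^3(0)):
S^4(0) = 4
S^3(0) = 3
4 + 3 = 7

7


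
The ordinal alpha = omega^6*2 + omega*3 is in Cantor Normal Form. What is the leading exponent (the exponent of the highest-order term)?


CNF: omega^6*2 + omega*3
The leading term is omega^6*2, which has exponent 6.

6


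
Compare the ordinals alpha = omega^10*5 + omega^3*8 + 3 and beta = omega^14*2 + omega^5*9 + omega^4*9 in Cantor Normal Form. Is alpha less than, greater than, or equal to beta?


Compare term by term from highest exponent:
alpha = omega^10*5 + omega^3*8 + 3
beta = omega^14*2 + omega^5*9 + omega^4*9
Term 1: alpha has omega^10*5, beta has omega^14*2
Term 2: alpha has omega^3*8, beta has omega^5*9
Term 3: alpha has omega^0*3, beta has omega^4*9
Result: alpha < beta

alpha < beta


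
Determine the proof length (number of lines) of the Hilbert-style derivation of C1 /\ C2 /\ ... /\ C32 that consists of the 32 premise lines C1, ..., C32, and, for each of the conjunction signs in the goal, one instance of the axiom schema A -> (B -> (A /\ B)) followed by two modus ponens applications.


Conjoining 32 premises:
- 32 premise lines
- the goal has 31 conjunction signs; each costs 1 axiom instance + 2 MP = 3 lines: 3 * 31 = 93
Total = 32 + 93 = 125 lines.

125


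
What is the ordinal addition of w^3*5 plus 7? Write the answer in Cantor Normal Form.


Ordinal addition w^3*5 + 7:
Leading exponent of alpha (3) > leading exponent of beta (0).
Since alpha's term has higher exponent than beta's leading term,
the sum is simply alpha followed by beta.
Result = w^3*5 + 7

w^3*5 + 7


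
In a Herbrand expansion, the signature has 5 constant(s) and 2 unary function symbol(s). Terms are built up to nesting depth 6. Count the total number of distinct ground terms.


Herbrand terms by depth:
Depth 0: 5 constants
Depth 1: 10 new terms (running total: 15)
Depth 2: 20 new terms (running total: 35)
Depth 3: 40 new terms (running total: 75)
Depth 4: 80 new terms (running total: 155)
Depth 5: 160 new terms (running total: 315)
Depth 6: 320 new terms (running total: 635)
Total distinct ground terms = 635

635


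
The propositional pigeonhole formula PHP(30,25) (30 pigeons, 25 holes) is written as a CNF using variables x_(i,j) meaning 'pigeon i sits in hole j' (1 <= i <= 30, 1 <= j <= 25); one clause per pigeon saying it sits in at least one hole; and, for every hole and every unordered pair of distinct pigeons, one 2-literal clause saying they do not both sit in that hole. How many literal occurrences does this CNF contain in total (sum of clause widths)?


PHP(30,25): 30 pigeons, 25 holes, 30*25 = 750 variables.
- pigeon clauses: one per pigeon -> 30 clauses of width 25 -> 750 literals
- hole clauses: 25 holes * C(30,2) = 25 * 435 -> 10875 clauses of width 2 -> 21750 literals
Total literal occurrences = 750 + 21750 = 22500

22500


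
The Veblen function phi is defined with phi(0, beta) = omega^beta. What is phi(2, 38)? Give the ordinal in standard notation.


phi(2, 38):
phi(2, beta) = zeta_beta (the beta-th zeta number, fixed point of epsilon).
phi(2, 38) = zeta_38

zeta_38


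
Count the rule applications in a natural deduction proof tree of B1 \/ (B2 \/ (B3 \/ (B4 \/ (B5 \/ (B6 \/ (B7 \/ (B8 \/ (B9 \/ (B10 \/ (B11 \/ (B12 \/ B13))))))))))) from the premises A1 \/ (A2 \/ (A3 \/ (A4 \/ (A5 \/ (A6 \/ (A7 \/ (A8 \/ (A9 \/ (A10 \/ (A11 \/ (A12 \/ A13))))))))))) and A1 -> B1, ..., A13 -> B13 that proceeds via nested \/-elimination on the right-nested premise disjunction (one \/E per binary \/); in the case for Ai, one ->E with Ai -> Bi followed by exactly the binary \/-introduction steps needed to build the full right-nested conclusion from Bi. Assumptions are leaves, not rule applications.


Constructive dilemma with 13 branches, all disjunctions right-nested:
- \/E: the premise has 12 binary \/, each eliminated once: 12 nodes.
- ->E: one per case (Ai with Ai -> Bi gives Bi): 13 nodes.
- \/I: in case i < n, Bi needs 1 step to form Bi \/ (B(i+1) \/ ...) and then i-1 steps to prepend B(i-1), ..., B1, i.e. i steps; in case i = n, B13 needs 12 prepend steps.
  \/I total = (1 + 2 + ... + 12) + 12 = 78 + 12 = 90 nodes.
Total = 12 + 13 + 90 = 115

115


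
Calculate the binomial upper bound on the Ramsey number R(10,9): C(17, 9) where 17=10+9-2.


R(10,9) <= C(10+9-2, 10-1) = C(17, 9)
C(17, 9) = 17! / (9! * 8!)
= 24310

24310


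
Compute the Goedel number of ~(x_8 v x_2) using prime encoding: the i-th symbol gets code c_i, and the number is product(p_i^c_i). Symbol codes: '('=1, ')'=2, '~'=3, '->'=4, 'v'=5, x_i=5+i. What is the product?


Formula: ~(x_8 v x_2)
Symbol codes: [3, 1, 13, 5, 7, 2]
Primes: [2, 3, 5, 7, 11, 13]
p_1^3 = 2^3 = 8
p_2^1 = 3^1 = 3
p_3^13 = 5^13 = 1220703125
p_4^5 = 7^5 = 16807
p_5^7 = 11^7 = 19487171
p_6^2 = 13^2 = 169
Product = 1621612184369912109375000

1621612184369912109375000


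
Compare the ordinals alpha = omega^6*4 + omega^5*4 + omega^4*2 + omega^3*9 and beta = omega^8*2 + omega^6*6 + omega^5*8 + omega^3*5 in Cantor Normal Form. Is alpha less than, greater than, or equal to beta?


Compare term by term from highest exponent:
alpha = omega^6*4 + omega^5*4 + omega^4*2 + omega^3*9
beta = omega^8*2 + omega^6*6 + omega^5*8 + omega^3*5
Term 1: alpha has omega^6*4, beta has omega^8*2
Term 2: alpha has omega^5*4, beta has omega^6*6
Term 3: alpha has omega^4*2, beta has omega^5*8
Term 4: alpha has omega^3*9, beta has omega^3*5
Result: alpha < beta

alpha < beta


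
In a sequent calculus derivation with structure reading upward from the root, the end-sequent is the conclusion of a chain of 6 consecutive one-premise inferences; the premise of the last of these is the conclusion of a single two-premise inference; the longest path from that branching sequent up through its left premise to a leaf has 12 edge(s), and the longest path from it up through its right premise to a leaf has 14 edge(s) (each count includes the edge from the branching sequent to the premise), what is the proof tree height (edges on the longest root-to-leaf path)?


Longest path through the left premise: 12 edges (measured from the branching sequent)
Longest path through the right premise: 14 edges
Height of the subtree rooted at the branching sequent: max(12, 14) = 14
The branching sequent sits 6 edges above the root (the chain of one-premise inferences), so height = 14 + 6 = 20

20


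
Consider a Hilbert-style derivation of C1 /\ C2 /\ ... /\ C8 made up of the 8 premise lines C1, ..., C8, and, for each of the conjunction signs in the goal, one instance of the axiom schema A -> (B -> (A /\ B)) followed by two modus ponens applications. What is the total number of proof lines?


Conjoining 8 premises:
- 8 premise lines
- the goal has 7 conjunction signs; each costs 1 axiom instance + 2 MP = 3 lines: 3 * 7 = 21
Total = 8 + 21 = 29 lines.

29


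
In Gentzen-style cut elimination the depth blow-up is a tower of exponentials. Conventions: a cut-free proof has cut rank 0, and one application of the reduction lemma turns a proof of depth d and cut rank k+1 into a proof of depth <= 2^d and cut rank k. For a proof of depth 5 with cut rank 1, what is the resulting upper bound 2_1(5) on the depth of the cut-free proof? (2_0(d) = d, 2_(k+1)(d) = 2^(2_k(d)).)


Each rank reduction sends depth d to at most 2^d; cut rank r needs r reductions.
2_0(5) = 5
2_1(5) = 2^5 = 32
Cut-free depth bound = 32

32


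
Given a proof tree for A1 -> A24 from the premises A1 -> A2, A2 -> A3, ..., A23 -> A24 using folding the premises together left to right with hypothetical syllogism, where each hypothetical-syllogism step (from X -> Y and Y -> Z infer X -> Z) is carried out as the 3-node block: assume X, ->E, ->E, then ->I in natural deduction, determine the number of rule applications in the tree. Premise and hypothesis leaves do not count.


There are 23 premises in the chain. The first HS step combines premises 1 and 2; each further premise needs one more HS step.
So 23 premises require 23 - 1 = 22 hypothetical-syllogism steps.
Each HS step uses 3 inference nodes (->E, ->E, ->I).
22 * 3 = 66 total inference nodes.

66


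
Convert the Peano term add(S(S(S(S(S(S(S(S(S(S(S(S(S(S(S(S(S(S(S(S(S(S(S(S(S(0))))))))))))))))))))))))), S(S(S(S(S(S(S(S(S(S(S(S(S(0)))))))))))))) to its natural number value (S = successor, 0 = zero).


add(S^25(0), S^13(0)):
S^25(0) = 25
S^13(0) = 13
25 + 13 = 38

38


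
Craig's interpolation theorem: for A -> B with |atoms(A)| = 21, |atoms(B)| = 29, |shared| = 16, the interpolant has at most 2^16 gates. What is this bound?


Shared atoms = 16
Craig interpolant size bound = 2^16
= 65536

65536


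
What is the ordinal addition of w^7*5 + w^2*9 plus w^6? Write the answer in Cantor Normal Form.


Ordinal addition (w^7*5 + w^2*9) + w^6:
alpha's leading term has exponent 7 > beta's exponent 6, so it survives.
alpha's tail term has exponent 2 < beta's exponent 6, so it is absorbed by beta.
In ordinal addition, any term followed by a strictly larger-exponent term is absorbed.
Result = w^7*5 + w^6

w^7*5 + w^6


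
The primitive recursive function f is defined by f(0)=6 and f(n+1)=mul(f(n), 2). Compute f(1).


f(0) = 6
f(1) = mul(f(0), 2) = mul(6, 2) = 12


12


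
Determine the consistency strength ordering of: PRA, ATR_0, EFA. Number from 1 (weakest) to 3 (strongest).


Ordering by consistency strength:
1. EFA
2. PRA
3. ATR_0


PRA=2, ATR_0=3, EFA=1


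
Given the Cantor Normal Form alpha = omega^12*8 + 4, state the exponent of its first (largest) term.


CNF: omega^12*8 + 4
The leading term is omega^12*8, which has exponent 12.

12


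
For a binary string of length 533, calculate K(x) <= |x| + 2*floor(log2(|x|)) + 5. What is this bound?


floor(log2(533)) = 9
2 * 9 = 18
K(x) <= 533 + 18 + 5 = 556

556


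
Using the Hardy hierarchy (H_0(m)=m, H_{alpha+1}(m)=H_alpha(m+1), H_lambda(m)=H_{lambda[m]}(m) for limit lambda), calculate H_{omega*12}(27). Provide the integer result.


H_{omega*12}(27):
For the Hardy hierarchy, H_{omega*k}(n) = 2^k * n.
2^12 = 4096.
4096 * 27 = 110592

110592


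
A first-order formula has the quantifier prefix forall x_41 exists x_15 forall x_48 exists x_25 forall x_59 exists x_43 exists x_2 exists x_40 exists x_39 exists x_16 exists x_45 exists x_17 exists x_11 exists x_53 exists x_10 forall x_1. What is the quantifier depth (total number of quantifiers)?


Quantifier prefix has 16 quantifier symbols.
Quantifier depth = 16

16


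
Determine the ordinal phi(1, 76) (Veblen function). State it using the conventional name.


phi(1, 76):
phi(1, beta) = epsilon_beta (the beta-th epsilon number).
phi(1, 76) = epsilon_76

epsilon_76


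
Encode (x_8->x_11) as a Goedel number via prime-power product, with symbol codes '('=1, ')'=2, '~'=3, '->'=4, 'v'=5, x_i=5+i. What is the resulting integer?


Formula: (x_8->x_11)
Symbol codes: [1, 13, 4, 16, 2]
Primes: [2, 3, 5, 7, 11]
p_1^1 = 2^1 = 2
p_2^13 = 3^13 = 1594323
p_3^4 = 5^4 = 625
p_4^16 = 7^16 = 33232930569601
p_5^2 = 11^2 = 121
Product = 8013833866633343737353750

8013833866633343737353750


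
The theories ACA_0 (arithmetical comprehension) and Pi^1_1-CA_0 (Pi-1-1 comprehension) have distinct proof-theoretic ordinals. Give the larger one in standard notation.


Proof-theoretic ordinal of ACA_0 (arithmetical comprehension): epsilon_0
Proof-theoretic ordinal of Pi^1_1-CA_0 (Pi-1-1 comprehension): psi_0(Omega_omega)
Comparing: epsilon_0 < psi_0(Omega_omega).
The larger ordinal is psi_0(Omega_omega) (from Pi^1_1-CA_0 (Pi-1-1 comprehension)).

psi_0(Omega_omega)


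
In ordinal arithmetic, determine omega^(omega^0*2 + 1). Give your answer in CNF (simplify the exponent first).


omega^(omega^0*2 + 1):
omega^0 = 1, so the exponent is 2 + 1 = 3 (finite ordinal addition).
Result = omega^3, already a single CNF term.

omega^3


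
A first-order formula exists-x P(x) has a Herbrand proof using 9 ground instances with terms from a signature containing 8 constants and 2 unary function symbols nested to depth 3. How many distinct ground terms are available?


Herbrand terms by depth:
Depth 0: 8 constants
Depth 1: 16 new terms (running total: 24)
Depth 2: 32 new terms (running total: 56)
Depth 3: 64 new terms (running total: 120)
Total distinct ground terms = 120

120


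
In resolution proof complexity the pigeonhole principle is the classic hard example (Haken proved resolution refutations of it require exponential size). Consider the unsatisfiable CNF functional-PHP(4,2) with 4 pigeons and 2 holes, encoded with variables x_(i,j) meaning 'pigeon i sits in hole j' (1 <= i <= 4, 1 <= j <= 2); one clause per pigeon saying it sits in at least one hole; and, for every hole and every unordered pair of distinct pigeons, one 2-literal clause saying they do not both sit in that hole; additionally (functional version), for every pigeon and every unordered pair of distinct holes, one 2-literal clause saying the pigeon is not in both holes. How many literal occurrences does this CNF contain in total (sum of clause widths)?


functional-PHP(4,2): 4 pigeons, 2 holes, 4*2 = 8 variables.
- pigeon clauses: one per pigeon -> 4 clauses of width 2 -> 8 literals
- hole clauses: 2 holes * C(4,2) = 2 * 6 -> 12 clauses of width 2 -> 24 literals
- functional clauses: 4 pigeons * C(2,2) = 4 * 1 -> 4 clauses of width 2 -> 8 literals
Total literal occurrences = 8 + 24 + 8 = 40

40


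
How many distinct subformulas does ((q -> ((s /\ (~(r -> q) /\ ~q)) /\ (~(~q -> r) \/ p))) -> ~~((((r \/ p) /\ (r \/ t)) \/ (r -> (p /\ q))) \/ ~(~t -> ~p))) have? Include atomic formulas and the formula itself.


Formula: ((q -> ((s /\ (~(r -> q) /\ ~q)) /\ (~(~q -> r) \/ p))) -> ~~((((r \/ p) /\ (r \/ t)) \/ (r -> (p /\ q))) \/ ~(~t -> ~p)))
Subformulas found:
  1. r
  2. p
  3. q
  4. s
  5. t
  6. ~t
  7. ~p
  8. ~q
  9. (r -> q)
  10. (p /\ q)
  11. (r \/ t)
  12. (r \/ p)
  13. ~(r -> q)
  14. (~q -> r)
  15. ~(~q -> r)
  16. (~t -> ~p)
  17. ~(~t -> ~p)
  18. (r -> (p /\ q))
  19. (~(r -> q) /\ ~q)
  20. (~(~q -> r) \/ p)
  21. ((r \/ p) /\ (r \/ t))
  22. (s /\ (~(r -> q) /\ ~q))
  23. (((r \/ p) /\ (r \/ t)) \/ (r -> (p /\ q)))
  24. ((s /\ (~(r -> q) /\ ~q)) /\ (~(~q -> r) \/ p))
  25. (q -> ((s /\ (~(r -> q) /\ ~q)) /\ (~(~q -> r) \/ p)))
  26. ((((r \/ p) /\ (r \/ t)) \/ (r -> (p /\ q))) \/ ~(~t -> ~p))
  27. ~((((r \/ p) /\ (r \/ t)) \/ (r -> (p /\ q))) \/ ~(~t -> ~p))
  28. ~~((((r \/ p) /\ (r \/ t)) \/ (r -> (p /\ q))) \/ ~(~t -> ~p))
  29. ((q -> ((s /\ (~(r -> q) /\ ~q)) /\ (~(~q -> r) \/ p))) -> ~~((((r \/ p) /\ (r \/ t)) \/ (r -> (p /\ q))) \/ ~(~t -> ~p)))
Total distinct subformulas = 29

29


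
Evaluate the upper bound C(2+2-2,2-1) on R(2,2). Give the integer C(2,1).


R(2,2) <= C(2+2-2, 2-1) = C(2, 1)
C(2, 1) = 2! / (1! * 1!)
= 2

2


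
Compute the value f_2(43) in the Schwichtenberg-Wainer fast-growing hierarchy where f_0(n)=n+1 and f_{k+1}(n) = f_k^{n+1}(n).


f_2(43) = f_1^44(43)
f_1(m) = 2m + 1.
Iterating: f_1^k(n) = 2^k*(n+1) - 1.
f_2(43) = 2^44*(43+1) - 1 = 17592186044416*44 - 1 = 774056185954303

774056185954303


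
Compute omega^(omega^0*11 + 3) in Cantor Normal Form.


omega^(omega^0*11 + 3):
omega^0 = 1, so the exponent is 11 + 3 = 14 (finite ordinal addition).
Result = omega^14, already a single CNF term.

omega^14


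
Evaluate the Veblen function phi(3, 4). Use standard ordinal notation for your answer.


phi(3, 4):
phi(3, beta) = eta_beta (the beta-th eta number, fixed point of zeta).
phi(3, 4) = eta_4

eta_4


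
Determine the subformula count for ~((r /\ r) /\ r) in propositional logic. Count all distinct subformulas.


Formula: ~((r /\ r) /\ r)
Subformulas found:
  1. r
  2. (r /\ r)
  3. ((r /\ r) /\ r)
  4. ~((r /\ r) /\ r)
Total distinct subformulas = 4

4


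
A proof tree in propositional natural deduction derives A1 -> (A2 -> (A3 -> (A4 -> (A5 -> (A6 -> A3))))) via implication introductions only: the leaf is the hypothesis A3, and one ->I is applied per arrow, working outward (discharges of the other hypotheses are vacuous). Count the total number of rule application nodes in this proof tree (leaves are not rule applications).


The formula has 6 arrows (->); its innermost consequent A3 is one of the antecedents,
so the proof starts from the hypothesis leaf A3 (not a rule application) and closes one arrow per ->I.
Building A1 -> (A2 -> (A3 -> (A4 -> (A5 -> (A6 -> A3))))) therefore takes 6 nested implication introductions.
Total inference nodes = 6

6


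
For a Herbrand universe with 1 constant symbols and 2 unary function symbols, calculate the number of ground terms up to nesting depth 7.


Herbrand terms by depth:
Depth 0: 1 constants
Depth 1: 2 new terms (running total: 3)
Depth 2: 4 new terms (running total: 7)
Depth 3: 8 new terms (running total: 15)
Depth 4: 16 new terms (running total: 31)
Depth 5: 32 new terms (running total: 63)
Depth 6: 64 new terms (running total: 127)
Depth 7: 128 new terms (running total: 255)
Total distinct ground terms = 255

255


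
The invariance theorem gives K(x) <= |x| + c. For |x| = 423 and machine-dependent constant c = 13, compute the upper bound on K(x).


K(x) <= |x| + c = 423 + 13 = 436

436


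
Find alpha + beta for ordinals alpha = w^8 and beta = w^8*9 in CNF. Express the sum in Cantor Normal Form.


Ordinal addition w^8 + w^8*9:
Both terms have the same exponent 8.
w^e*c + w^e*d = w^e*(c+d).
Result = w^8*(1+9) = w^8*10

w^8*10


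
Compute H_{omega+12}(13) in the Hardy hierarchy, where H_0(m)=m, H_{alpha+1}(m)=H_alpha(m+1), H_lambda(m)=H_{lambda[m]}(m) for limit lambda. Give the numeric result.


H_{omega+12}(13):
Unwind the 12 successor steps: H_{omega+12}(13) = H_omega(13+12) = H_omega(25).
H_omega(m) = H_m(m) = m + m = 2m.
Result = 2 * 25 = 50

50


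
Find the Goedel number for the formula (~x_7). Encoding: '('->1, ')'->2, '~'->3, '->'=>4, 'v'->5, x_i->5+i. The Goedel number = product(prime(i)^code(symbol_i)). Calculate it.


Formula: (~x_7)
Symbol codes: [1, 3, 12, 2]
Primes: [2, 3, 5, 7]
p_1^1 = 2^1 = 2
p_2^3 = 3^3 = 27
p_3^12 = 5^12 = 244140625
p_4^2 = 7^2 = 49
Product = 645996093750

645996093750


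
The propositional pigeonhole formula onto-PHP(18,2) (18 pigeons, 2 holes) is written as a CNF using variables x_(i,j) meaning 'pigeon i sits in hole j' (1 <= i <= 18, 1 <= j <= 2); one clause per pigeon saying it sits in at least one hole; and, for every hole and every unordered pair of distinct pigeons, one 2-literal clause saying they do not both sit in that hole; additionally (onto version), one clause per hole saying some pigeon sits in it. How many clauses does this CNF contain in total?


onto-PHP(18,2): 18 pigeons, 2 holes, 18*2 = 36 variables.
- pigeon clauses: one per pigeon -> 18 clauses
- hole clauses: 2 holes * C(18,2) = 2 * 153 -> 306 clauses
- onto clauses: one per hole -> 2 clauses
Total clauses = 18 + 306 + 2 = 326

326


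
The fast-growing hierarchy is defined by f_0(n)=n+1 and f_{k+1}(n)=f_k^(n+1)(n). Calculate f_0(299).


f_0(299) = 299 + 1 = 300

300


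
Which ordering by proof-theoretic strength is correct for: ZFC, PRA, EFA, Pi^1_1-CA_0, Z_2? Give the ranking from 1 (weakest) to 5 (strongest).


Ordering by consistency strength:
1. EFA
2. PRA
3. Pi^1_1-CA_0
4. Z_2
5. ZFC


ZFC=5, PRA=2, EFA=1, Pi^1_1-CA_0=3, Z_2=4


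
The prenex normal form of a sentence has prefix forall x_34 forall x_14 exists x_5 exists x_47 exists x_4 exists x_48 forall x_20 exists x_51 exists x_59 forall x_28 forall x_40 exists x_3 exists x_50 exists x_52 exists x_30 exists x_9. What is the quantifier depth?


Quantifier prefix has 16 quantifier symbols.
Quantifier depth = 16

16


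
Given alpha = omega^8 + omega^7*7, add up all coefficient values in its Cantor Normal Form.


CNF: omega^8 + omega^7*7
Coefficients: 1 + 7 = 8

8


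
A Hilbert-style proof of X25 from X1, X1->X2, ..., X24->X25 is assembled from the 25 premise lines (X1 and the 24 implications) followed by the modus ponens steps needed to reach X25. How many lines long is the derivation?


We have 25 premise lines: X1 and 24 implications.
Each implication is detached once by MP, giving 24 MP lines.
25 premise lines + 24 MP lines = 49 total lines.

49


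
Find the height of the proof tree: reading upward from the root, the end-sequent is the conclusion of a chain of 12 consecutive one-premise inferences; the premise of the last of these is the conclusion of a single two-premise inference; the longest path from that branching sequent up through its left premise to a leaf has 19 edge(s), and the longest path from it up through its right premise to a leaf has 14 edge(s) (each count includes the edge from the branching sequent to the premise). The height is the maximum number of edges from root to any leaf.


Longest path through the left premise: 19 edges (measured from the branching sequent)
Longest path through the right premise: 14 edges
Height of the subtree rooted at the branching sequent: max(19, 14) = 19
The branching sequent sits 12 edges above the root (the chain of one-premise inferences), so height = 19 + 12 = 31

31


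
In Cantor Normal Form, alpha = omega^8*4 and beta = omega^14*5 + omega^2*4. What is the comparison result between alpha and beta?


Compare term by term from highest exponent:
alpha = omega^8*4
beta = omega^14*5 + omega^2*4
Term 1: alpha has omega^8*4, beta has omega^14*5
Term 2: alpha has omega^0*0, beta has omega^2*4
Result: alpha < beta

alpha < beta


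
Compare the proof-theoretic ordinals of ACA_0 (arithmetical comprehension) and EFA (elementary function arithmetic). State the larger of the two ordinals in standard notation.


Proof-theoretic ordinal of ACA_0 (arithmetical comprehension): epsilon_0
Proof-theoretic ordinal of EFA (elementary function arithmetic): omega^3
Comparing: omega^3 < epsilon_0.
The larger ordinal is epsilon_0 (from ACA_0 (arithmetical comprehension)).

epsilon_0


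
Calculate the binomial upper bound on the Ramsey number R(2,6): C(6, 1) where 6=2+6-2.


R(2,6) <= C(2+6-2, 2-1) = C(6, 1)
C(6, 1) = 6! / (1! * 5!)
= 6

6


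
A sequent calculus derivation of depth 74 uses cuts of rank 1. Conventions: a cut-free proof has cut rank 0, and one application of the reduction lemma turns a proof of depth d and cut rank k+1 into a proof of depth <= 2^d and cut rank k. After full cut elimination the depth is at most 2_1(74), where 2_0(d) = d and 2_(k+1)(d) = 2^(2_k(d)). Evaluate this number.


Each rank reduction sends depth d to at most 2^d; cut rank r needs r reductions.
2_0(74) = 74
2_1(74) = 2^74 = 18889465931478580854784
Cut-free depth bound = 18889465931478580854784

18889465931478580854784


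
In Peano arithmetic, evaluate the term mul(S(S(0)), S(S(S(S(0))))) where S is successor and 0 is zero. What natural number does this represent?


mul(S^2(0), S^4(0)):
S^2(0) = 2
S^4(0) = 4
2 * 4 = 8

8


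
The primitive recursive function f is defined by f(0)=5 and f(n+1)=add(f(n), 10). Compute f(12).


f(0) = 5
f(1) = add(f(0), 10) = add(5, 10) = 15
f(2) = add(f(1), 10) = add(15, 10) = 25
f(3) = add(f(2), 10) = add(25, 10) = 35
f(4) = add(f(3), 10) = add(35, 10) = 45
f(5) = add(f(4), 10) = add(45, 10) = 55
f(6) = add(f(5), 10) = add(55, 10) = 65
f(7) = add(f(6), 10) = add(65, 10) = 75
f(8) = add(f(7), 10) = add(75, 10) = 85
f(9) = add(f(8), 10) = add(85, 10) = 95
f(10) = add(f(9), 10) = add(95, 10) = 105
f(11) = add(f(10), 10) = add(105, 10) = 115
f(12) = add(f(11), 10) = add(115, 10) = 125


125


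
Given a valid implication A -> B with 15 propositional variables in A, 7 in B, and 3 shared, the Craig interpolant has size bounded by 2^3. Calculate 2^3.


Shared atoms = 3
Craig interpolant size bound = 2^3
= 8

8


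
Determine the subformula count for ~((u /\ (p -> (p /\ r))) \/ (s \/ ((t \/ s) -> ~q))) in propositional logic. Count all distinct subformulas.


Formula: ~((u /\ (p -> (p /\ r))) \/ (s \/ ((t \/ s) -> ~q)))
Subformulas found:
  1. q
  2. u
  3. s
  4. r
  5. t
  6. p
  7. ~q
  8. (p /\ r)
  9. (t \/ s)
  10. (p -> (p /\ r))
  11. ((t \/ s) -> ~q)
  12. (u /\ (p -> (p /\ r)))
  13. (s \/ ((t \/ s) -> ~q))
  14. ((u /\ (p -> (p /\ r))) \/ (s \/ ((t \/ s) -> ~q)))
  15. ~((u /\ (p -> (p /\ r))) \/ (s \/ ((t \/ s) -> ~q)))
Total distinct subformulas = 15

15


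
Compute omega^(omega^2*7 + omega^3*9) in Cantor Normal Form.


omega^(omega^2*7 + omega^3*9):
In ordinal addition a term is absorbed by a following term of strictly larger exponent: 2 < 3, so omega^2*7 + omega^3*9 = omega^3*9.
omega raised to a CNF ordinal is a single CNF term: Result = omega^(omega^3*9)

omega^(omega^3*9)


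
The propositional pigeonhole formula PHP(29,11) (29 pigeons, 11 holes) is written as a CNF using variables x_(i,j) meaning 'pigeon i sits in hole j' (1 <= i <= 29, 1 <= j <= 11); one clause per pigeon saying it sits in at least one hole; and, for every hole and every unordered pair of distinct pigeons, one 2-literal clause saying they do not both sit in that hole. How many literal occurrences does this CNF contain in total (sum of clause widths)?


PHP(29,11): 29 pigeons, 11 holes, 29*11 = 319 variables.
- pigeon clauses: one per pigeon -> 29 clauses of width 11 -> 319 literals
- hole clauses: 11 holes * C(29,2) = 11 * 406 -> 4466 clauses of width 2 -> 8932 literals
Total literal occurrences = 319 + 8932 = 9251

9251
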